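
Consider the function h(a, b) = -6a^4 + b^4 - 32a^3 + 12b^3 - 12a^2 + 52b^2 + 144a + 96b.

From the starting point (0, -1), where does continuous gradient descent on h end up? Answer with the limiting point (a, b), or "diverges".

h is separable, so gradient descent decouples: a follows -∂h/∂a, b follows -∂h/∂b.
∂h/∂a = -24(a - 1)(a + 2)(a + 3); at a=0 this is 144, so a decreases.
∂h/∂b = 4(b + 2)(b + 3)(b + 4); at b=-1 this is 24, so b decreases.
a converges to its nearest critical value -2 (a local min of the a-part); b converges to -2. The iterate converges to (-2, -2).

(-2, -2)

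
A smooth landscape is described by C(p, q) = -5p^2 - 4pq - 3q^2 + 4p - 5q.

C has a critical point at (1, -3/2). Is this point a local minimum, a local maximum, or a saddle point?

The Hessian of C is constant: H = [[-10, -4], [-4, -6]].
det(H) = (-10)·(-6) − (-4)² = 44.
det(H) > 0 and tr(H) = -16 < 0, so H is negative definite and the point is a local maximum.

local maximum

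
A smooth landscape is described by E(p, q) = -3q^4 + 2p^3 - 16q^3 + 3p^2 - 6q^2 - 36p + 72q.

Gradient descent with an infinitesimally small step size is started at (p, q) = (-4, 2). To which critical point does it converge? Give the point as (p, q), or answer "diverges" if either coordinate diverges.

E is separable, so gradient descent decouples: p follows -∂E/∂p, q follows -∂E/∂q.
∂E/∂p = 6(p - 2)(p + 3); at p=-4 this is 36, so p decreases.
∂E/∂q = -12(q - 1)(q + 2)(q + 3); at q=2 this is -240, so q increases.
The p-coordinate has no critical point in that direction and runs off to infinity.

diverges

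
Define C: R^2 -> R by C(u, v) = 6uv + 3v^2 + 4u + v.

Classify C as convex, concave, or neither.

C is quadratic, so its Hessian is the constant matrix H = [[0, 6], [6, 6]].
det(H) = -36, tr(H) = 6.
det(H) < 0, so H is indefinite: neither convex nor concave.

neither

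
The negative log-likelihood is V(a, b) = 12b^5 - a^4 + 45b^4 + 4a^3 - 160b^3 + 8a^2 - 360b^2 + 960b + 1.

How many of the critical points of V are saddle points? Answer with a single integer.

V separates as a function of a plus a function of b, so ∇V=0 decouples.
∂V/∂a = -4a(a - 4)(a + 1) = 0 at a ∈ {-1, 0, 4}; ∂V/∂b = 60(b - 2)(b - 1)(b + 2)(b + 4) = 0 at b ∈ {-4, -2, 1, 2}.
The Hessian is diagonal: diag(V_aa, V_bb). Second derivatives: V_aa(-1)=-20, V_aa(0)=16, V_aa(4)=-80; V_bb(-4)=-3600, V_bb(-2)=1440, V_bb(1)=-900, V_bb(2)=1440.
Saddle points occur where the two diagonal entries have opposite signs: (-1, -2), (-1, 2), (0, -4), (0, 1), (4, -2), (4, 2). Count: 6.

6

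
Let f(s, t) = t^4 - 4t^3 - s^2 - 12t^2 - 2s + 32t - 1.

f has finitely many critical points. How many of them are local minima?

0

f separates as a function of s plus a function of t, so ∇f=0 decouples.
∂f/∂s = -2(s + 1) = 0 at s ∈ {-1}; ∂f/∂t = 4(t - 4)(t - 1)(t + 2) = 0 at t ∈ {-2, 1, 4}.
The Hessian is diagonal: diag(f_ss, f_tt). Second derivatives: f_ss(-1)=-2; f_tt(-2)=72, f_tt(1)=-36, f_tt(4)=72.
Local minima occur where both diagonal entries positive: none. Count: 0.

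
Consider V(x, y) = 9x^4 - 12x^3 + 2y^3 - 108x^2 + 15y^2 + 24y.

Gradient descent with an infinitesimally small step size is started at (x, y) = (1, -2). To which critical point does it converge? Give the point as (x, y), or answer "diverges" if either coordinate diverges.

(3, -1)

V is separable, so gradient descent decouples: x follows -∂V/∂x, y follows -∂V/∂y.
∂V/∂x = 36x(x - 3)(x + 2); at x=1 this is -216, so x increases.
∂V/∂y = 6(y + 1)(y + 4); at y=-2 this is -12, so y increases.
x converges to its nearest critical value 3 (a local min of the x-part); y converges to -1. The iterate converges to (3, -1).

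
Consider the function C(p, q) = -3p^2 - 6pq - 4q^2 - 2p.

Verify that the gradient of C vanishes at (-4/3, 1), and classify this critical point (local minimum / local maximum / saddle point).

local maximum

∇C = (-6p - 6q - 2, -6p - 8q); substituting (-4/3, 1) gives ∇C = (0, 0), so (-4/3, 1) is indeed a critical point.
The Hessian of C is constant: H = [[-6, -6], [-6, -8]].
det(H) = (-6)·(-8) − (-6)² = 12.
det(H) > 0 and tr(H) = -14 < 0, so H is negative definite and the point is a local maximum.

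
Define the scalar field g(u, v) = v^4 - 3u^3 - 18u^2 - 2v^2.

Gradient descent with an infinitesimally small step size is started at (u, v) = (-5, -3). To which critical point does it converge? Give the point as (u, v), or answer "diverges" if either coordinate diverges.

(-4, -1)

g is separable, so gradient descent decouples: u follows -∂g/∂u, v follows -∂g/∂v.
∂g/∂u = -9u(u + 4); at u=-5 this is -45, so u increases.
∂g/∂v = 4v(v - 1)(v + 1); at v=-3 this is -96, so v increases.
u converges to its nearest critical value -4 (a local min of the u-part); v converges to -1. The iterate converges to (-4, -1).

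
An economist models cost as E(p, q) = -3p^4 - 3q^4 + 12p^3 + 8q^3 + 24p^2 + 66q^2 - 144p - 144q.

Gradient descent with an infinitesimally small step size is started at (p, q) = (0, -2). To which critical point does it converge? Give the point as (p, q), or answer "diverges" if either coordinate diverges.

E is separable, so gradient descent decouples: p follows -∂E/∂p, q follows -∂E/∂q.
∂E/∂p = -12(p - 3)(p - 2)(p + 2); at p=0 this is -144, so p increases.
∂E/∂q = -12(q - 4)(q - 1)(q + 3); at q=-2 this is -216, so q increases.
p converges to its nearest critical value 2 (a local min of the p-part); q converges to 1. The iterate converges to (2, 1).

(2, 1)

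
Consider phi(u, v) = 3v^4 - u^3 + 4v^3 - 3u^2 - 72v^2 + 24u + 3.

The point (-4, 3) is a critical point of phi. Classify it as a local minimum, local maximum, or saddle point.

local minimum

The mixed partial ∂²phi/∂u∂v is 0, so the Hessian at any point is diag(phi_uu, phi_vv) = diag(-6(u + 1), 12(3v^2 + 2v - 12)).
At (-4, 3): H = diag(18, 252).
Both eigenvalues are positive, so H is positive definite: a local minimum.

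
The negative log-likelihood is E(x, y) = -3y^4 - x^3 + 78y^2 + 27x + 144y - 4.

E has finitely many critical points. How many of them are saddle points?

E separates as a function of x plus a function of y, so ∇E=0 decouples.
∂E/∂x = -3(x - 3)(x + 3) = 0 at x ∈ {-3, 3}; ∂E/∂y = -12(y - 4)(y + 1)(y + 3) = 0 at y ∈ {-3, -1, 4}.
The Hessian is diagonal: diag(E_xx, E_yy). Second derivatives: E_xx(-3)=18, E_xx(3)=-18; E_yy(-3)=-168, E_yy(-1)=120, E_yy(4)=-420.
Saddle points occur where the two diagonal entries have opposite signs: (-3, -3), (-3, 4), (3, -1). Count: 3.

3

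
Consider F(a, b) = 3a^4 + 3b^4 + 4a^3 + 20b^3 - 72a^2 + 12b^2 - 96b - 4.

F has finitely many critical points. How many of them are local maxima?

1

F separates as a function of a plus a function of b, so ∇F=0 decouples.
∂F/∂a = 12a(a - 3)(a + 4) = 0 at a ∈ {-4, 0, 3}; ∂F/∂b = 12(b - 1)(b + 2)(b + 4) = 0 at b ∈ {-4, -2, 1}.
The Hessian is diagonal: diag(F_aa, F_bb). Second derivatives: F_aa(-4)=336, F_aa(0)=-144, F_aa(3)=252; F_bb(-4)=120, F_bb(-2)=-72, F_bb(1)=180.
Local maxima occur where both diagonal entries negative: (0, -2). Count: 1.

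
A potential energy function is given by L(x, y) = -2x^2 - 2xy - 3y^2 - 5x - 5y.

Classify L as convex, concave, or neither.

L is quadratic, so its Hessian is the constant matrix H = [[-4, -2], [-2, -6]].
det(H) = 20, tr(H) = -10.
det(H) > 0 and tr(H) < 0, so H is negative definite everywhere: concave.

concave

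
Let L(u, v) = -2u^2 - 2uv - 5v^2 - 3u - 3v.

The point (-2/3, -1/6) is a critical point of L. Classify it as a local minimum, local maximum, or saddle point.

local maximum

The Hessian of L is constant: H = [[-4, -2], [-2, -10]].
det(H) = (-4)·(-10) − (-2)² = 36.
det(H) > 0 and tr(H) = -14 < 0, so H is negative definite and the point is a local maximum.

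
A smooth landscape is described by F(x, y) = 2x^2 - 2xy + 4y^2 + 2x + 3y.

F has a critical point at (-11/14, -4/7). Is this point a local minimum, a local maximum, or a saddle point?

local minimum

The Hessian of F is constant: H = [[4, -2], [-2, 8]].
det(H) = 4·8 − (-2)² = 28.
det(H) > 0 and tr(H) = 12 > 0, so H is positive definite and the point is a local minimum.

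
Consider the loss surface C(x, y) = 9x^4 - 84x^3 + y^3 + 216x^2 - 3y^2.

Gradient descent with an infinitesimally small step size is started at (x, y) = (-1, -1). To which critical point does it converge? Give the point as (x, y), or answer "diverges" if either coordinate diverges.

C is separable, so gradient descent decouples: x follows -∂C/∂x, y follows -∂C/∂y.
∂C/∂x = 36x(x - 4)(x - 3); at x=-1 this is -720, so x increases.
∂C/∂y = 3y(y - 2); at y=-1 this is 9, so y decreases.
The y-coordinate has no critical point in that direction and runs off to infinity.

diverges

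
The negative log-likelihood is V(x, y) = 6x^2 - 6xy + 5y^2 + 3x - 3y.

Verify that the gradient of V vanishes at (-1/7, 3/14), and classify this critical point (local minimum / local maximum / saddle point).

∇V = (12x - 6y + 3, -6x + 10y - 3); substituting (-1/7, 3/14) gives ∇V = (0, 0), so (-1/7, 3/14) is indeed a critical point.
The Hessian of V is constant: H = [[12, -6], [-6, 10]].
det(H) = 12·10 − (-6)² = 84.
det(H) > 0 and tr(H) = 22 > 0, so H is positive definite and the point is a local minimum.

local minimum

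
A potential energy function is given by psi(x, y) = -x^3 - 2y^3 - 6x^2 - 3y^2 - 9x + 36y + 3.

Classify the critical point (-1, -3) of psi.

saddle point

The mixed partial ∂²psi/∂x∂y is 0, so the Hessian at any point is diag(psi_xx, psi_yy) = diag(-6(x + 2), -6(2y + 1)).
At (-1, -3): H = diag(-6, 30).
The eigenvalues have opposite signs, so H is indefinite: a saddle point.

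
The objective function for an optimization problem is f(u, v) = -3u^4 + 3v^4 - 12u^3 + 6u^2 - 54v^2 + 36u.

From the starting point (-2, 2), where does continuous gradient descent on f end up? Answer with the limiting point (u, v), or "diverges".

(-1, 3)

f is separable, so gradient descent decouples: u follows -∂f/∂u, v follows -∂f/∂v.
∂f/∂u = -12(u - 1)(u + 1)(u + 3); at u=-2 this is -36, so u increases.
∂f/∂v = 12v(v - 3)(v + 3); at v=2 this is -120, so v increases.
u converges to its nearest critical value -1 (a local min of the u-part); v converges to 3. The iterate converges to (-1, 3).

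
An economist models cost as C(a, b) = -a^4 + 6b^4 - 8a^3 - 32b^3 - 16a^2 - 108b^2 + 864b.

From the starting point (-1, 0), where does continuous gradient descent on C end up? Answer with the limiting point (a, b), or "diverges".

(-2, -3)

C is separable, so gradient descent decouples: a follows -∂C/∂a, b follows -∂C/∂b.
∂C/∂a = -4a(a + 2)(a + 4); at a=-1 this is 12, so a decreases.
∂C/∂b = 24(b - 4)(b - 3)(b + 3); at b=0 this is 864, so b decreases.
a converges to its nearest critical value -2 (a local min of the a-part); b converges to -3. The iterate converges to (-2, -3).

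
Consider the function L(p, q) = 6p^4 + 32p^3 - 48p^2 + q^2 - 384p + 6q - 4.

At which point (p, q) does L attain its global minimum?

L(p,q) separates as A(p) + B(q) − 4, so its minimum is min A + min B − 4.
A'(p) = 24(p - 2)(p + 2)(p + 4) vanishes at p ∈ {-4, -2, 2}; B'(q) = 2q + 6 vanishes at q ∈ {-3}.
Local minima of A (where A''>0): A(-4)=256, A(2)=-608. Local minima of B: B(-3)=-9.
So the global minimum of L is A(2) + B(-3) − 4 = -608 − 9 − 4 = -621, attained at (2, -3).

(2, -3)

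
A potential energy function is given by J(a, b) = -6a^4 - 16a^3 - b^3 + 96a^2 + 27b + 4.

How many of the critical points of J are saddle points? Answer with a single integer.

3

J separates as a function of a plus a function of b, so ∇J=0 decouples.
∂J/∂a = -24a(a - 2)(a + 4) = 0 at a ∈ {-4, 0, 2}; ∂J/∂b = -3(b - 3)(b + 3) = 0 at b ∈ {-3, 3}.
The Hessian is diagonal: diag(J_aa, J_bb). Second derivatives: J_aa(-4)=-576, J_aa(0)=192, J_aa(2)=-288; J_bb(-3)=18, J_bb(3)=-18.
Saddle points occur where the two diagonal entries have opposite signs: (-4, -3), (0, 3), (2, -3). Count: 3.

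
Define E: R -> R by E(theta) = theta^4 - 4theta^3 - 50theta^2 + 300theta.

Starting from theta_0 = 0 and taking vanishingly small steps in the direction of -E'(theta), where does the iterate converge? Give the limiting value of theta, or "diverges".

E'(theta) = 4(theta - 5)(theta - 3)(theta + 5), so E'(0) = 300.
Gradient descent moves in the -E' direction, i.e. theta is decreasing.
The nearest critical point in that direction is theta = -5, where E'' = 320 > 0 (a local minimum). The iterate converges there.

-5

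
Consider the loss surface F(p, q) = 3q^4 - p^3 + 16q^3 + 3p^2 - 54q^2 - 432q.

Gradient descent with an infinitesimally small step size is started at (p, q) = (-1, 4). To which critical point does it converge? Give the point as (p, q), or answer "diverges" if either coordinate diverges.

F is separable, so gradient descent decouples: p follows -∂F/∂p, q follows -∂F/∂q.
∂F/∂p = -3p(p - 2); at p=-1 this is -9, so p increases.
∂F/∂q = 12(q - 3)(q + 3)(q + 4); at q=4 this is 672, so q decreases.
p converges to its nearest critical value 0 (a local min of the p-part); q converges to 3. The iterate converges to (0, 3).

(0, 3)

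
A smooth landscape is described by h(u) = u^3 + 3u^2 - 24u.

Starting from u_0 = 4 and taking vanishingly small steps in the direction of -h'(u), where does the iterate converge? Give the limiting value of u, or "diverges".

2

h'(u) = 3(u - 2)(u + 4), so h'(4) = 48.
Gradient descent moves in the -h' direction, i.e. u is decreasing.
The nearest critical point in that direction is u = 2, where h'' = 18 > 0 (a local minimum). The iterate converges there.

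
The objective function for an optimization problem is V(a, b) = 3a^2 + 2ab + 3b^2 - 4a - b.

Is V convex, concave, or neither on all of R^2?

V is quadratic, so its Hessian is the constant matrix H = [[6, 2], [2, 6]].
det(H) = 32, tr(H) = 12.
det(H) > 0 and tr(H) > 0, so H is positive definite everywhere: convex.

convex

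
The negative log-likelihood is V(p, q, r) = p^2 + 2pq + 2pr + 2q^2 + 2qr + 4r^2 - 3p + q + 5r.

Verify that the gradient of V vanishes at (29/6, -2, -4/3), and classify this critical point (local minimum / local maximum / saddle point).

∇V = (2p + 2q + 2r - 3, 2p + 4q + 2r + 1, 2p + 2q + 8r + 5); substituting (29/6, -2, -4/3) gives ∇V = (0, 0, 0), so (29/6, -2, -4/3) is indeed a critical point.
The Hessian is constant: H = [[2, 2, 2], [2, 4, 2], [2, 2, 8]].
Leading principal minors: Δ₁ = 2, Δ₂ = 4, Δ₃ = 24.
All leading minors are positive, so H is positive definite: a local minimum.

local minimum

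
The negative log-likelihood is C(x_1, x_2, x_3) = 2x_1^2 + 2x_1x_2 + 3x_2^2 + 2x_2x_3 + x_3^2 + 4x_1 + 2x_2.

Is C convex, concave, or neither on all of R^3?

convex

C is quadratic, so its Hessian is the constant matrix H = [[4, 2, 0], [2, 6, 2], [0, 2, 2]].
Leading principal minors: 4, 20, 24.
All positive ⇒ H ≻ 0 ⇒ convex.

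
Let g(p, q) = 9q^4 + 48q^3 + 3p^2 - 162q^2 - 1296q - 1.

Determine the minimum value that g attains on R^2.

g(p,q) separates as A(p) + B(q) − 1, so its minimum is min A + min B − 1.
A'(p) = 6p vanishes at p ∈ {0}; B'(q) = 36(q - 3)(q + 3)(q + 4) vanishes at q ∈ {-4, -3, 3}.
Local minima of A (where A''>0): A(0)=0. Local minima of B: B(-4)=1824, B(3)=-3321.
So the global minimum of g is A(0) + B(3) − 1 = 0 − 3321 − 1 = -3322, attained at (0, 3).

-3322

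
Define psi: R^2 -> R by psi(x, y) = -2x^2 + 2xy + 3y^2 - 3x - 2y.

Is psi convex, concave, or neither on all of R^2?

psi is quadratic, so its Hessian is the constant matrix H = [[-4, 2], [2, 6]].
det(H) = -28, tr(H) = 2.
det(H) < 0, so H is indefinite: neither convex nor concave.

neither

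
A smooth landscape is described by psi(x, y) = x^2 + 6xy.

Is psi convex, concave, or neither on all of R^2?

psi is quadratic, so its Hessian is the constant matrix H = [[2, 6], [6, 0]].
det(H) = -36, tr(H) = 2.
det(H) < 0, so H is indefinite: neither convex nor concave.

neither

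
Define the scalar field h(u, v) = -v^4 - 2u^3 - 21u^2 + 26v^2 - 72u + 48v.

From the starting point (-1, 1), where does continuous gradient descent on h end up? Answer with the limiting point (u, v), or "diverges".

h is separable, so gradient descent decouples: u follows -∂h/∂u, v follows -∂h/∂v.
∂h/∂u = -6(u + 3)(u + 4); at u=-1 this is -36, so u increases.
∂h/∂v = -4(v - 4)(v + 1)(v + 3); at v=1 this is 96, so v decreases.
The u-coordinate has no critical point in that direction and runs off to infinity.

diverges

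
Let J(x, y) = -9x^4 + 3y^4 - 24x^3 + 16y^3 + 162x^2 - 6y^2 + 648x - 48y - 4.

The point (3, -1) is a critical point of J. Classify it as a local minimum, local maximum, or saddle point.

local maximum

The mixed partial ∂²J/∂x∂y is 0, so the Hessian at any point is diag(J_xx, J_yy) = diag(36(-3x^2 - 4x + 9), 12(3y^2 + 8y - 1)).
At (3, -1): H = diag(-1080, -72).
Both eigenvalues are negative, so H is negative definite: a local maximum.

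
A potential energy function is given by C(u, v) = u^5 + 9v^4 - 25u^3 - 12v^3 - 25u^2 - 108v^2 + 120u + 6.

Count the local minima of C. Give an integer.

4

C separates as a function of u plus a function of v, so ∇C=0 decouples.
∂C/∂u = 5(u - 4)(u - 1)(u + 2)(u + 3) = 0 at u ∈ {-3, -2, 1, 4}; ∂C/∂v = 36v(v - 3)(v + 2) = 0 at v ∈ {-2, 0, 3}.
The Hessian is diagonal: diag(C_uu, C_vv). Second derivatives: C_uu(-3)=-140, C_uu(-2)=90, C_uu(1)=-180, C_uu(4)=630; C_vv(-2)=360, C_vv(0)=-216, C_vv(3)=540.
Local minima occur where both diagonal entries positive: (-2, -2), (-2, 3), (4, -2), (4, 3). Count: 4.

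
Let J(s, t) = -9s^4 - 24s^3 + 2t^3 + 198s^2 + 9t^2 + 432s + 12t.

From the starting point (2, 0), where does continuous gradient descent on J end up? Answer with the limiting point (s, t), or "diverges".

(-1, -1)

J is separable, so gradient descent decouples: s follows -∂J/∂s, t follows -∂J/∂t.
∂J/∂s = -36(s - 3)(s + 1)(s + 4); at s=2 this is 648, so s decreases.
∂J/∂t = 6(t + 1)(t + 2); at t=0 this is 12, so t decreases.
s converges to its nearest critical value -1 (a local min of the s-part); t converges to -1. The iterate converges to (-1, -1).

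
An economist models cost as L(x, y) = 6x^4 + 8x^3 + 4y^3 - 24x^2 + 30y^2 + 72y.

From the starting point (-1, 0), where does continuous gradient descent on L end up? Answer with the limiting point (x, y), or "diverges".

(-2, -2)

L is separable, so gradient descent decouples: x follows -∂L/∂x, y follows -∂L/∂y.
∂L/∂x = 24x(x - 1)(x + 2); at x=-1 this is 48, so x decreases.
∂L/∂y = 12(y + 2)(y + 3); at y=0 this is 72, so y decreases.
x converges to its nearest critical value -2 (a local min of the x-part); y converges to -2. The iterate converges to (-2, -2).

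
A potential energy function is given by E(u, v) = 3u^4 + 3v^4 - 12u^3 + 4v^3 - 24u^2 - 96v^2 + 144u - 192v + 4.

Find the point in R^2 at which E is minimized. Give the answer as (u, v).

E(u,v) separates as P(u) + Q(v) + 4, so its minimum is min P + min Q + 4.
P'(u) = 12(u - 3)(u - 2)(u + 2) vanishes at u ∈ {-2, 2, 3}; Q'(v) = 12(v - 4)(v + 1)(v + 4) vanishes at v ∈ {-4, -1, 4}.
Local minima of P (where P''>0): P(-2)=-240, P(3)=135. Local minima of Q: Q(-4)=-256, Q(4)=-1280.
So the global minimum of E is P(-2) + Q(4) + 4 = -240 − 1280 + 4 = -1516, attained at (-2, 4).

(-2, 4)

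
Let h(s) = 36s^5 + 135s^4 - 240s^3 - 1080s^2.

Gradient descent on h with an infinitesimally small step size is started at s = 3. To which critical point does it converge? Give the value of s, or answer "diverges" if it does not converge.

2

h'(s) = 180s(s - 2)(s + 2)(s + 3), so h'(3) = 16200.
Gradient descent moves in the -h' direction, i.e. s is decreasing.
The nearest critical point in that direction is s = 2, where h'' = 7200 > 0 (a local minimum). The iterate converges there.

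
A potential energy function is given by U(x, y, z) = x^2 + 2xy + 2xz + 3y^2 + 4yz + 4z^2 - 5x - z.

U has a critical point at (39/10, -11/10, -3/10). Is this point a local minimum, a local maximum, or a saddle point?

local minimum

The Hessian is constant: H = [[2, 2, 2], [2, 6, 4], [2, 4, 8]].
Leading principal minors: Δ₁ = 2, Δ₂ = 8, Δ₃ = 40.
All leading minors are positive, so H is positive definite: a local minimum.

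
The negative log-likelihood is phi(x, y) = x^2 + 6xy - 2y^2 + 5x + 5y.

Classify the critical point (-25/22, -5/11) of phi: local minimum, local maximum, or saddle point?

saddle point

The Hessian of phi is constant: H = [[2, 6], [6, -4]].
det(H) = 2·(-4) − 6² = -44.
Since det(H) < 0, H is indefinite and the critical point is a saddle point.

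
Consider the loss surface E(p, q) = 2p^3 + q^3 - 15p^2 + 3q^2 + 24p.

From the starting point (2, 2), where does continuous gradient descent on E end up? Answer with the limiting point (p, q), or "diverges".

(4, 0)

E is separable, so gradient descent decouples: p follows -∂E/∂p, q follows -∂E/∂q.
∂E/∂p = 6(p - 4)(p - 1); at p=2 this is -12, so p increases.
∂E/∂q = 3q(q + 2); at q=2 this is 24, so q decreases.
p converges to its nearest critical value 4 (a local min of the p-part); q converges to 0. The iterate converges to (4, 0).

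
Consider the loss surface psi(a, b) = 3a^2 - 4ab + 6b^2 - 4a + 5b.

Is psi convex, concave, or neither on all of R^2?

convex

psi is quadratic, so its Hessian is the constant matrix H = [[6, -4], [-4, 12]].
det(H) = 56, tr(H) = 18.
det(H) > 0 and tr(H) > 0, so H is positive definite everywhere: convex.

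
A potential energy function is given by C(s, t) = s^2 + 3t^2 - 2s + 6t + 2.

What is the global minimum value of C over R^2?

C(s,t) separates as P(s) + Q(t) + 2, so its minimum is min P + min Q + 2.
P'(s) = 2s - 2 vanishes at s ∈ {1}; Q'(t) = 6(t + 1) vanishes at t ∈ {-1}.
Local minima of P (where P''>0): P(1)=-1. Local minima of Q: Q(-1)=-3.
So the global minimum of C is P(1) + Q(-1) + 2 = -1 − 3 + 2 = -2, attained at (1, -1).

-2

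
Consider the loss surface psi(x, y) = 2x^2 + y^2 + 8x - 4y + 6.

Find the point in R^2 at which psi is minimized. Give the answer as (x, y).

psi(x,y) separates as P(x) + Q(y) + 6, so its minimum is min P + min Q + 6.
P'(x) = 4x + 8 vanishes at x ∈ {-2}; Q'(y) = 2y - 4 vanishes at y ∈ {2}.
Local minima of P (where P''>0): P(-2)=-8. Local minima of Q: Q(2)=-4.
So the global minimum of psi is P(-2) + Q(2) + 6 = -8 − 4 + 6 = -6, attained at (-2, 2).

(-2, 2)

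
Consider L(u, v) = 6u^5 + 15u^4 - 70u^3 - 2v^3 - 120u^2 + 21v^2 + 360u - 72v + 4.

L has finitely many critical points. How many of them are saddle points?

L separates as a function of u plus a function of v, so ∇L=0 decouples.
∂L/∂u = 30(u - 2)(u - 1)(u + 2)(u + 3) = 0 at u ∈ {-3, -2, 1, 2}; ∂L/∂v = -6(v - 4)(v - 3) = 0 at v ∈ {3, 4}.
The Hessian is diagonal: diag(L_uu, L_vv). Second derivatives: L_uu(-3)=-600, L_uu(-2)=360, L_uu(1)=-360, L_uu(2)=600; L_vv(3)=6, L_vv(4)=-6.
Saddle points occur where the two diagonal entries have opposite signs: (-3, 3), (-2, 4), (1, 3), (2, 4). Count: 4.

4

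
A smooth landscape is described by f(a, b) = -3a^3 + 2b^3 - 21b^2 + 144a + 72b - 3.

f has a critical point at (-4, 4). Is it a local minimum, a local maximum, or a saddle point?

The mixed partial ∂²f/∂a∂b is 0, so the Hessian at any point is diag(f_aa, f_bb) = diag(-18a, 6(2b - 7)).
At (-4, 4): H = diag(72, 6).
Both eigenvalues are positive, so H is positive definite: a local minimum.

local minimum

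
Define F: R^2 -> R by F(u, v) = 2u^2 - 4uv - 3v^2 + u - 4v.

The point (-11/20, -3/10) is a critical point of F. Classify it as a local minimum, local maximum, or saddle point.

saddle point

The Hessian of F is constant: H = [[4, -4], [-4, -6]].
det(H) = 4·(-6) − (-4)² = -40.
Since det(H) < 0, H is indefinite and the critical point is a saddle point.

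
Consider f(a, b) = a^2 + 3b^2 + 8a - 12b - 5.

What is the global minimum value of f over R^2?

-33

f(a,b) separates as P(a) + Q(b) − 5, so its minimum is min P + min Q − 5.
P'(a) = 2a + 8 vanishes at a ∈ {-4}; Q'(b) = 6b - 12 vanishes at b ∈ {2}.
Local minima of P (where P''>0): P(-4)=-16. Local minima of Q: Q(2)=-12.
So the global minimum of f is P(-4) + Q(2) − 5 = -16 − 12 − 5 = -33, attained at (-4, 2).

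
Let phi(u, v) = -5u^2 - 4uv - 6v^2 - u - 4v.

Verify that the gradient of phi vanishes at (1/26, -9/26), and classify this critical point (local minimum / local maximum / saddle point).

local maximum

∇phi = (-10u - 4v - 1, -4u - 12v - 4); substituting (1/26, -9/26) gives ∇phi = (0, 0), so (1/26, -9/26) is indeed a critical point.
The Hessian of phi is constant: H = [[-10, -4], [-4, -12]].
det(H) = (-10)·(-12) − (-4)² = 104.
det(H) > 0 and tr(H) = -22 < 0, so H is negative definite and the point is a local maximum.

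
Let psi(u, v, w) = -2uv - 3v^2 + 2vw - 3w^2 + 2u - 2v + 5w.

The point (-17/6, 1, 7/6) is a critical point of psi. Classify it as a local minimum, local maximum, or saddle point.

The Hessian is constant: H = [[0, -2, 0], [-2, -6, 2], [0, 2, -6]].
Leading principal minors: Δ₁ = 0, Δ₂ = -4, Δ₃ = 24.
The minors fit neither the all-positive nor the alternating-sign pattern, so H is indefinite: a saddle point.

saddle point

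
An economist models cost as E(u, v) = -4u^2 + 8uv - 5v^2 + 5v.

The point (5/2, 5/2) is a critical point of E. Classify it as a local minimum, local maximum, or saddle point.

The Hessian of E is constant: H = [[-8, 8], [8, -10]].
det(H) = (-8)·(-10) − 8² = 16.
det(H) > 0 and tr(H) = -18 < 0, so H is negative definite and the point is a local maximum.

local maximum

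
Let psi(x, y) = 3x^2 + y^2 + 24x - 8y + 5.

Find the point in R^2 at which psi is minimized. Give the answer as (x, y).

(-4, 4)

psi(x,y) separates as P(x) + Q(y) + 5, so its minimum is min P + min Q + 5.
P'(x) = 6x + 24 vanishes at x ∈ {-4}; Q'(y) = 2y - 8 vanishes at y ∈ {4}.
Local minima of P (where P''>0): P(-4)=-48. Local minima of Q: Q(4)=-16.
So the global minimum of psi is P(-4) + Q(4) + 5 = -48 − 16 + 5 = -59, attained at (-4, 4).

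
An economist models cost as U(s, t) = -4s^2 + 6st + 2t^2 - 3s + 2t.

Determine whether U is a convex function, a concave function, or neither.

U is quadratic, so its Hessian is the constant matrix H = [[-8, 6], [6, 4]].
det(H) = -68, tr(H) = -4.
det(H) < 0, so H is indefinite: neither convex nor concave.

neither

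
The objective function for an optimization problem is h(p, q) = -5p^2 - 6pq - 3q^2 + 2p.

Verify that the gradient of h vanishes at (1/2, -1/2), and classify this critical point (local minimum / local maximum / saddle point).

∇h = (-10p - 6q + 2, -6p - 6q); substituting (1/2, -1/2) gives ∇h = (0, 0), so (1/2, -1/2) is indeed a critical point.
The Hessian of h is constant: H = [[-10, -6], [-6, -6]].
det(H) = (-10)·(-6) − (-6)² = 24.
det(H) > 0 and tr(H) = -16 < 0, so H is negative definite and the point is a local maximum.

local maximum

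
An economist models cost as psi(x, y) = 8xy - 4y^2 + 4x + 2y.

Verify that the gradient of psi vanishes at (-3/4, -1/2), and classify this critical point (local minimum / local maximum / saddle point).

saddle point

∇psi = (8y + 4, 8x - 8y + 2); substituting (-3/4, -1/2) gives ∇psi = (0, 0), so (-3/4, -1/2) is indeed a critical point.
The Hessian of psi is constant: H = [[0, 8], [8, -8]].
det(H) = 0·(-8) − 8² = -64.
Since det(H) < 0, H is indefinite and the critical point is a saddle point.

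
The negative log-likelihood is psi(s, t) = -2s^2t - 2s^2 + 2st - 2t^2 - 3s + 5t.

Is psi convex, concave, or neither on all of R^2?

neither

The term -2s^2t is cubic, so the Hessian is not constant.
∂²psi/∂s² = -4t - 4, which takes both signs as t varies (negative for sufficiently large t). A diagonal entry of the Hessian changing sign means the Hessian is neither positive- nor negative-semidefinite on all of R^2.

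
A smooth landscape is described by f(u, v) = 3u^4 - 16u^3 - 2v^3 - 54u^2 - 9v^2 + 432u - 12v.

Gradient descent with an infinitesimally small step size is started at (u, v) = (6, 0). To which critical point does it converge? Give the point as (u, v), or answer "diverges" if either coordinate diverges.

f is separable, so gradient descent decouples: u follows -∂f/∂u, v follows -∂f/∂v.
∂f/∂u = 12(u - 4)(u - 3)(u + 3); at u=6 this is 648, so u decreases.
∂f/∂v = -6(v + 1)(v + 2); at v=0 this is -12, so v increases.
The v-coordinate has no critical point in that direction and runs off to infinity.

diverges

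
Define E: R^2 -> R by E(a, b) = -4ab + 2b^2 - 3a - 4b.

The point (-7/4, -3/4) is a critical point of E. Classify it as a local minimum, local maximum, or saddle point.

saddle point

The Hessian of E is constant: H = [[0, -4], [-4, 4]].
det(H) = 0·4 − (-4)² = -16.
Since det(H) < 0, H is indefinite and the critical point is a saddle point.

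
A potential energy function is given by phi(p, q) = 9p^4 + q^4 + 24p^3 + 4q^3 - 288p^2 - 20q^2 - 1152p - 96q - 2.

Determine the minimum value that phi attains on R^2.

-5657

phi(p,q) separates as A(p) + B(q) − 2, so its minimum is min A + min B − 2.
A'(p) = 36(p - 4)(p + 2)(p + 4) vanishes at p ∈ {-4, -2, 4}; B'(q) = 4(q - 3)(q + 2)(q + 4) vanishes at q ∈ {-4, -2, 3}.
Local minima of A (where A''>0): A(-4)=768, A(4)=-5376. Local minima of B: B(-4)=64, B(3)=-279.
So the global minimum of phi is A(4) + B(3) − 2 = -5376 − 279 − 2 = -5657, attained at (4, 3).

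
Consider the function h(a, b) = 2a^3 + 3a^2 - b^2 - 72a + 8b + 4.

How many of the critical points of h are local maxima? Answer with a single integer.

h separates as a function of a plus a function of b, so ∇h=0 decouples.
∂h/∂a = 6(a - 3)(a + 4) = 0 at a ∈ {-4, 3}; ∂h/∂b = -2(b - 4) = 0 at b ∈ {4}.
The Hessian is diagonal: diag(h_aa, h_bb). Second derivatives: h_aa(-4)=-42, h_aa(3)=42; h_bb(4)=-2.
Local maxima occur where both diagonal entries negative: (-4, 4). Count: 1.

1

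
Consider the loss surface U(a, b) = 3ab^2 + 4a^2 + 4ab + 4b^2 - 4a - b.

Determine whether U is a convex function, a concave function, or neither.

The term 3ab^2 is cubic, so the Hessian is not constant.
∂²U/∂b² = 6a + 8, which takes both signs as a varies (negative for sufficiently negative a). A diagonal entry of the Hessian changing sign means the Hessian is neither positive- nor negative-semidefinite on all of R^2.

neither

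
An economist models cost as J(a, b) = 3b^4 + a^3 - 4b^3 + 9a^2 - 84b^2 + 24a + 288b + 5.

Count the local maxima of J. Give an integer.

1

J separates as a function of a plus a function of b, so ∇J=0 decouples.
∂J/∂a = 3(a + 2)(a + 4) = 0 at a ∈ {-4, -2}; ∂J/∂b = 12(b - 3)(b - 2)(b + 4) = 0 at b ∈ {-4, 2, 3}.
The Hessian is diagonal: diag(J_aa, J_bb). Second derivatives: J_aa(-4)=-6, J_aa(-2)=6; J_bb(-4)=504, J_bb(2)=-72, J_bb(3)=84.
Local maxima occur where both diagonal entries negative: (-4, 2). Count: 1.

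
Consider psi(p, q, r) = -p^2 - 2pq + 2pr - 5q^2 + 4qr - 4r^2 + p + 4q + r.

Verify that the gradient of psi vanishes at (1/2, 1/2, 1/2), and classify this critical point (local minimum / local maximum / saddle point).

∇psi = (-2p - 2q + 2r + 1, -2p - 10q + 4r + 4, 2p + 4q - 8r + 1); substituting (1/2, 1/2, 1/2) gives ∇psi = (0, 0, 0), so (1/2, 1/2, 1/2) is indeed a critical point.
The Hessian is constant: H = [[-2, -2, 2], [-2, -10, 4], [2, 4, -8]].
Leading principal minors: Δ₁ = -2, Δ₂ = 16, Δ₃ = -88.
The minors alternate sign starting negative (−, +, −), so H is negative definite: a local maximum.

local maximum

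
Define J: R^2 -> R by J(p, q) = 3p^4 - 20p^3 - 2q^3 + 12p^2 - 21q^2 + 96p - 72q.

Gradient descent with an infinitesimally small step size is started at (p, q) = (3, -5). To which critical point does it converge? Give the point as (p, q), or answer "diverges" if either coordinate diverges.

J is separable, so gradient descent decouples: p follows -∂J/∂p, q follows -∂J/∂q.
∂J/∂p = 12(p - 4)(p - 2)(p + 1); at p=3 this is -48, so p increases.
∂J/∂q = -6(q + 3)(q + 4); at q=-5 this is -12, so q increases.
p converges to its nearest critical value 4 (a local min of the p-part); q converges to -4. The iterate converges to (4, -4).

(4, -4)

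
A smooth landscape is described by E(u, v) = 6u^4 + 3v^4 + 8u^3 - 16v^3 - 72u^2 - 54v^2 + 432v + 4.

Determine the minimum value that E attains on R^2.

-1481

E(u,v) separates as P(u) + Q(v) + 4, so its minimum is min P + min Q + 4.
P'(u) = 24u(u - 2)(u + 3) vanishes at u ∈ {-3, 0, 2}; Q'(v) = 12(v - 4)(v - 3)(v + 3) vanishes at v ∈ {-3, 3, 4}.
Local minima of P (where P''>0): P(-3)=-378, P(2)=-128. Local minima of Q: Q(-3)=-1107, Q(4)=608.
So the global minimum of E is P(-3) + Q(-3) + 4 = -378 − 1107 + 4 = -1481, attained at (-3, -3).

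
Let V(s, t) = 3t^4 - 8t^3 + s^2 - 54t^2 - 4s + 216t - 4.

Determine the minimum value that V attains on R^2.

-683

V(s,t) separates as P(s) + Q(t) − 4, so its minimum is min P + min Q − 4.
P'(s) = 2s - 4 vanishes at s ∈ {2}; Q'(t) = 12(t - 3)(t - 2)(t + 3) vanishes at t ∈ {-3, 2, 3}.
Local minima of P (where P''>0): P(2)=-4. Local minima of Q: Q(-3)=-675, Q(3)=189.
So the global minimum of V is P(2) + Q(-3) − 4 = -4 − 675 − 4 = -683, attained at (2, -3).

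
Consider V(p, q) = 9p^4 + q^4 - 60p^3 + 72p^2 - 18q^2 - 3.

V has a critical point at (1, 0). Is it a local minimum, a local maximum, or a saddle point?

local maximum

The mixed partial ∂²V/∂p∂q is 0, so the Hessian at any point is diag(V_pp, V_qq) = diag(36(3p^2 - 10p + 4), 12(q^2 - 3)).
At (1, 0): H = diag(-108, -36).
Both eigenvalues are negative, so H is negative definite: a local maximum.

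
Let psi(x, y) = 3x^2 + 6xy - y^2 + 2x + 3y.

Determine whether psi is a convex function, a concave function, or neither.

psi is quadratic, so its Hessian is the constant matrix H = [[6, 6], [6, -2]].
det(H) = -48, tr(H) = 4.
det(H) < 0, so H is indefinite: neither convex nor concave.

neither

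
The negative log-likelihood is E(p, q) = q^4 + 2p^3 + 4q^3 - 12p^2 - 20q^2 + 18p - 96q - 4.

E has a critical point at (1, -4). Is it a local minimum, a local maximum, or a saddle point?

The mixed partial ∂²E/∂p∂q is 0, so the Hessian at any point is diag(E_pp, E_qq) = diag(12(p - 2), 4(3q^2 + 6q - 10)).
At (1, -4): H = diag(-12, 56).
The eigenvalues have opposite signs, so H is indefinite: a saddle point.

saddle point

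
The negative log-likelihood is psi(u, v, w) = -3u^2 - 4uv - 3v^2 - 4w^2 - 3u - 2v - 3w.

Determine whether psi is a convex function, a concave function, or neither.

psi is quadratic, so its Hessian is the constant matrix H = [[-6, -4, 0], [-4, -6, 0], [0, 0, -8]].
Leading principal minors: -6, 20, -160.
Signs alternate −, +, − ⇒ H ≺ 0 ⇒ concave.

concave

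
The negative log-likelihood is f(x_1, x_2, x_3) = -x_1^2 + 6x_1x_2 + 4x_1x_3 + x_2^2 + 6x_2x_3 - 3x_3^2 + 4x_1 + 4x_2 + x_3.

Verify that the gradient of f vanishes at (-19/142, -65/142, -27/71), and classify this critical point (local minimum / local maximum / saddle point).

∇f = (-2x_1 + 6x_2 + 4x_3 + 4, 6x_1 + 2x_2 + 6x_3 + 4, 4x_1 + 6x_2 - 6x_3 + 1); substituting (-19/142, -65/142, -27/71) gives ∇f = (0, 0, 0), so (-19/142, -65/142, -27/71) is indeed a critical point.
The Hessian is constant: H = [[-2, 6, 4], [6, 2, 6], [4, 6, -6]].
Leading principal minors: Δ₁ = -2, Δ₂ = -40, Δ₃ = 568.
The minors fit neither the all-positive nor the alternating-sign pattern, so H is indefinite: a saddle point.

saddle point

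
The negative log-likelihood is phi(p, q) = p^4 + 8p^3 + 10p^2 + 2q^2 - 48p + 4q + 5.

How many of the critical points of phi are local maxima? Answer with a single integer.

phi separates as a function of p plus a function of q, so ∇phi=0 decouples.
∂phi/∂p = 4(p - 1)(p + 3)(p + 4) = 0 at p ∈ {-4, -3, 1}; ∂phi/∂q = 4(q + 1) = 0 at q ∈ {-1}.
The Hessian is diagonal: diag(phi_pp, phi_qq). Second derivatives: phi_pp(-4)=20, phi_pp(-3)=-16, phi_pp(1)=80; phi_qq(-1)=4.
Local maxima occur where both diagonal entries negative: none. Count: 0.

0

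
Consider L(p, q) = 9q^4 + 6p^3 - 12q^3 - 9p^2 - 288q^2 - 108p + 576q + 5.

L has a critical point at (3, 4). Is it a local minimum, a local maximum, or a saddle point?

local minimum

The mixed partial ∂²L/∂p∂q is 0, so the Hessian at any point is diag(L_pp, L_qq) = diag(18(2p - 1), 36(3q^2 - 2q - 16)).
At (3, 4): H = diag(90, 864).
Both eigenvalues are positive, so H is positive definite: a local minimum.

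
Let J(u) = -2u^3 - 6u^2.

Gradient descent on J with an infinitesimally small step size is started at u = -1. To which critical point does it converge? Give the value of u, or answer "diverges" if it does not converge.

-2

J'(u) = -6u(u + 2), so J'(-1) = 6.
Gradient descent moves in the -J' direction, i.e. u is decreasing.
The nearest critical point in that direction is u = -2, where J'' = 12 > 0 (a local minimum). The iterate converges there.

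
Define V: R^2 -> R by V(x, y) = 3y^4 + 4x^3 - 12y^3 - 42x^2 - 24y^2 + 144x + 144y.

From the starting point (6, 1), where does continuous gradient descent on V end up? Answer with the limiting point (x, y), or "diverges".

(4, -2)

V is separable, so gradient descent decouples: x follows -∂V/∂x, y follows -∂V/∂y.
∂V/∂x = 12(x - 4)(x - 3); at x=6 this is 72, so x decreases.
∂V/∂y = 12(y - 3)(y - 2)(y + 2); at y=1 this is 72, so y decreases.
x converges to its nearest critical value 4 (a local min of the x-part); y converges to -2. The iterate converges to (4, -2).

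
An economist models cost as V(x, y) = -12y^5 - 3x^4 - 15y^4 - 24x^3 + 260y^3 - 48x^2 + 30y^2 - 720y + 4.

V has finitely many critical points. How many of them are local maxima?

4

V separates as a function of x plus a function of y, so ∇V=0 decouples.
∂V/∂x = -12x(x + 2)(x + 4) = 0 at x ∈ {-4, -2, 0}; ∂V/∂y = -60(y - 3)(y - 1)(y + 1)(y + 4) = 0 at y ∈ {-4, -1, 1, 3}.
The Hessian is diagonal: diag(V_xx, V_yy). Second derivatives: V_xx(-4)=-96, V_xx(-2)=48, V_xx(0)=-96; V_yy(-4)=6300, V_yy(-1)=-1440, V_yy(1)=1200, V_yy(3)=-3360.
Local maxima occur where both diagonal entries negative: (-4, -1), (-4, 3), (0, -1), (0, 3). Count: 4.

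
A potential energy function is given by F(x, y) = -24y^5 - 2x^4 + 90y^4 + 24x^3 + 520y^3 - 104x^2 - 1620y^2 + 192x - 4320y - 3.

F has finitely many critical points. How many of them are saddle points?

F separates as a function of x plus a function of y, so ∇F=0 decouples.
∂F/∂x = -8(x - 4)(x - 3)(x - 2) = 0 at x ∈ {2, 3, 4}; ∂F/∂y = -120(y - 4)(y - 3)(y + 1)(y + 3) = 0 at y ∈ {-3, -1, 3, 4}.
The Hessian is diagonal: diag(F_xx, F_yy). Second derivatives: F_xx(2)=-16, F_xx(3)=8, F_xx(4)=-16; F_yy(-3)=10080, F_yy(-1)=-4800, F_yy(3)=2880, F_yy(4)=-4200.
Saddle points occur where the two diagonal entries have opposite signs: (2, -3), (2, 3), (3, -1), (3, 4), (4, -3), (4, 3). Count: 6.

6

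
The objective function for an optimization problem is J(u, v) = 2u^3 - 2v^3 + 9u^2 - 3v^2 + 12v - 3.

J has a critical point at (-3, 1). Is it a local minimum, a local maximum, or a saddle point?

The mixed partial ∂²J/∂u∂v is 0, so the Hessian at any point is diag(J_uu, J_vv) = diag(6(2u + 3), -6(2v + 1)).
At (-3, 1): H = diag(-18, -18).
Both eigenvalues are negative, so H is negative definite: a local maximum.

local maximum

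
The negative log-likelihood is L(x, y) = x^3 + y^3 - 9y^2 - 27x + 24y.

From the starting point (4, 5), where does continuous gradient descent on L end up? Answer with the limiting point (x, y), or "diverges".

L is separable, so gradient descent decouples: x follows -∂L/∂x, y follows -∂L/∂y.
∂L/∂x = 3(x - 3)(x + 3); at x=4 this is 21, so x decreases.
∂L/∂y = 3(y - 4)(y - 2); at y=5 this is 9, so y decreases.
x converges to its nearest critical value 3 (a local min of the x-part); y converges to 4. The iterate converges to (3, 4).

(3, 4)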